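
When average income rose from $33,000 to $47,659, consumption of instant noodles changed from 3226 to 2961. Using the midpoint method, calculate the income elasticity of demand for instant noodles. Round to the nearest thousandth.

%ΔQ = (2961 − 3226)/[(3226+2961)/2] = -265/3093.5 ≈ -0.0857.
%ΔM = (47,659 − 33,000)/[(33,000+47,659)/2] = 14659/40329.5 ≈ 0.3635.
E_I = %ΔQ/%ΔM ≈ -0.236.
E_I < 0: inferior good.

-0.236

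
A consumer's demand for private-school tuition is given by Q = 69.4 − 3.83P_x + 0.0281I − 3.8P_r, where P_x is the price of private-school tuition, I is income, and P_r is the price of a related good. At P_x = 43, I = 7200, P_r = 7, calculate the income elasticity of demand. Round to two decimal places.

2.52

Substituting, Q = 69.4 − 3.83(43) + 0.0281(7200) − 3.8(7) = 69.4 − 164.69 + 202.32 − 26.6 = 80.43.
∂Q/∂I = +0.0281, so E_I = 0.0281·(7200/80.43) ≈ 2.52.
E_I > 1: normal good (luxury).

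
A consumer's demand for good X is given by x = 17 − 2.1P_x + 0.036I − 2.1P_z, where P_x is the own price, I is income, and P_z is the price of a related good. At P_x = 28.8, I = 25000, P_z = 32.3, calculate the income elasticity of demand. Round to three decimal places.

At the given point, x = 17 − 2.1(28.8) + 0.036(25000) − 2.1(32.3) = 17 − 60.48 + 900 − 67.83 = 788.69.
∂x/∂I = +0.036, so E_I = 0.036·(25000/788.69) ≈ 1.141.
E_I > 1: normal good (luxury).

1.141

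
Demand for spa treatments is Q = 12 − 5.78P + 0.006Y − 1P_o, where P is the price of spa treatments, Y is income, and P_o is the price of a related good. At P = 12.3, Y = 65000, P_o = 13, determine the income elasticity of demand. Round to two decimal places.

First evaluate Q: 12 − 5.78(12.3) + 0.006(65000) − 1(13) = 12 − 71.094 + 390 − 13 = 317.906.
∂Q/∂Y = +0.006, so E_I = 0.006·(65000/317.906) ≈ 1.23.
E_I > 1: normal good (luxury).

1.23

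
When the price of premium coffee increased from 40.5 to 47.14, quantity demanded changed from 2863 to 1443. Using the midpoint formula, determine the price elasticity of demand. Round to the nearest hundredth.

-4.35

%ΔQ = (1443 − 2863)/[(2863 + 1443)/2] = -1420/2153 ≈ -0.6595.
%ΔP = (47.14 − 40.5)/[(40.5 + 47.14)/2] = 6.64/43.82 ≈ 0.1515.
Arc elasticity E = %ΔQ/%ΔP ≈ -0.6595/0.1515 ≈ -4.35.
|E| > 1: demand is elastic over this range.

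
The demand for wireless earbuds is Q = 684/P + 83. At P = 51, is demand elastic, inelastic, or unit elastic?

At P = 51, Q = 96.4118.
dQ/dP = −684/P² = −0.263.
Point elasticity E = (dQ/dP)·(P/Q) = -0.263 × 51/96.4118 ≈ -0.139.
|E| ≈ 0.139 < 1, so demand is inelastic.

inelastic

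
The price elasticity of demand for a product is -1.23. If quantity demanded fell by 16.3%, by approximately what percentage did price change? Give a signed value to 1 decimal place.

13.3

%ΔQ ≈ E × %ΔP ⇒ %ΔP = %ΔQ / E = (-16.3%)/(-1.23) ≈ 13.3%.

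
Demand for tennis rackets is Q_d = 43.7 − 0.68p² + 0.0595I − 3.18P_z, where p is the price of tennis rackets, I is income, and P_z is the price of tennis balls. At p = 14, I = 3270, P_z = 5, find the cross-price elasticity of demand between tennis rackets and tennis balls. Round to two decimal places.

Evaluating quantity at (p, I, P_z) gives Q_d = 43.7 − 0.68(14)² + 0.0595(3270) − 3.18(5) = 43.7 − 133.28 + 194.565 − 15.9 = 89.085.
∂Q_d/∂P_z = −3.18, so E_xy = -3.18·(5/89.085) ≈ -0.18.
E_xy < 0: the goods are complements.

-0.18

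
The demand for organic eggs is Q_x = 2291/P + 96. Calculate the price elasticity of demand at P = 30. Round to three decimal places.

-0.443

At P = 30, Q_x = 172.3667.
dQ_x/dP = −2291/P² = −2.5456.
Point elasticity E = (dQ_x/dP)·(P/Q_x) = -2.5456 × 30/172.3667 ≈ -0.443.
|E| < 1, so demand is inelastic at this price.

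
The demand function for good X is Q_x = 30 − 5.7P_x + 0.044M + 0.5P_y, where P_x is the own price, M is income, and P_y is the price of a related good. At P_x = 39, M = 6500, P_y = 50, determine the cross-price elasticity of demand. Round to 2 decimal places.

0.21

Q_x = 30 − 5.7(39) + 0.044(6500) + 0.5(50) = 30 − 222.3 + 286 + 25 = 118.7.
∂Q_x/∂P_y = +0.5, so E_xy = 0.5·(50/118.7) ≈ 0.21.
E_xy > 0: the goods are substitutes.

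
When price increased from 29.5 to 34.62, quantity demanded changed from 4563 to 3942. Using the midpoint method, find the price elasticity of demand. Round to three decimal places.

-0.914

%Δq = (3942 − 4563)/[(4563 + 3942)/2] = -621/4252.5 ≈ -0.1460.
%Δp = (34.62 − 29.5)/[(29.5 + 34.62)/2] = 5.12/32.06 ≈ 0.1597.
Arc elasticity E = %Δq/%Δp ≈ -0.1460/0.1597 ≈ -0.914.
|E| < 1: demand is inelastic over this range.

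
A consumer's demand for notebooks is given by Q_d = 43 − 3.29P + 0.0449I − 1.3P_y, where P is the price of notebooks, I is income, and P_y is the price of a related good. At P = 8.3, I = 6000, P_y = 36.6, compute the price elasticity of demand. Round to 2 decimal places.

First evaluate Q_d: 43 − 3.29(8.3) + 0.0449(6000) − 1.3(36.6) = 43 − 27.307 + 269.4 − 47.58 = 237.513.
∂Q_d/∂P = −3.29, so E_p = (−3.29)·(8.3/237.513) ≈ -0.11.
|E_p| < 1: demand is inelastic.

-0.11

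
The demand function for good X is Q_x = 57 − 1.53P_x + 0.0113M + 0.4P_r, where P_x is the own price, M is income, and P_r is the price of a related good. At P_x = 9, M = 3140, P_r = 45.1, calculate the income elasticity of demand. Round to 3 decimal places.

First evaluate Q_x: 57 − 1.53(9) + 0.0113(3140) + 0.4(45.1) = 57 − 13.77 + 35.482 + 18.04 = 96.752.
∂Q_x/∂M = +0.0113, so E_I = 0.0113·(3140/96.752) ≈ 0.367.
E_I ∈ (0,1): normal good (necessity).

0.367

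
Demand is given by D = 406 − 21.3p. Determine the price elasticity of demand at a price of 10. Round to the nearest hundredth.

-1.10

At p = 10, D = 193.
dD/dp = −21.3.
Point elasticity E = (dD/dp)·(p/D) = -21.3 × 10/193 ≈ -1.10.
|E| > 1, so demand is elastic at this price.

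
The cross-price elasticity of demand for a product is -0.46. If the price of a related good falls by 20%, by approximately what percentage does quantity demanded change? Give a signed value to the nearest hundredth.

9.20

%ΔQ ≈ E × %ΔP_y = (-0.46) × (-20%) = 9.20%.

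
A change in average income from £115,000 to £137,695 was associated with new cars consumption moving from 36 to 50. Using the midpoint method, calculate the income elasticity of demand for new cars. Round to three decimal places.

%ΔQ = (50 − 36)/[(36+50)/2] = 14/43 ≈ 0.3256.
%ΔY = (137,695 − 115,000)/[(115,000+137,695)/2] = 22695/126347.5 ≈ 0.1796.
E_I = %ΔQ/%ΔY ≈ 1.813.
E_I > 1: normal good (luxury).

1.813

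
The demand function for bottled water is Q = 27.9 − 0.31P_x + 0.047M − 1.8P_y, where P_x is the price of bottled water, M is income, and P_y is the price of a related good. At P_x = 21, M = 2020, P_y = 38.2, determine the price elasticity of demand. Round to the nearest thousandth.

-0.137

Evaluating quantity at (P_x, M, P_y) gives Q = 27.9 − 0.31(21) + 0.047(2020) − 1.8(38.2) = 27.9 − 6.51 + 94.94 − 68.76 = 47.57.
∂Q/∂P_x = −0.31, so E_p = (−0.31)·(21/47.57) ≈ -0.137.
|E_p| < 1: demand is inelastic.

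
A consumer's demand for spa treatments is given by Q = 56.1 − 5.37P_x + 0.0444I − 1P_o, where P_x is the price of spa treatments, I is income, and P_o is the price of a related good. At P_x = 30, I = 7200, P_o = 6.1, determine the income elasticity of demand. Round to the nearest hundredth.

At the given point, Q = 56.1 − 5.37(30) + 0.0444(7200) − 1(6.1) = 56.1 − 161.1 + 319.68 − 6.1 = 208.58.
∂Q/∂I = +0.0444, so E_I = 0.0444·(7200/208.58) ≈ 1.53.
E_I > 1: normal good (luxury).

1.53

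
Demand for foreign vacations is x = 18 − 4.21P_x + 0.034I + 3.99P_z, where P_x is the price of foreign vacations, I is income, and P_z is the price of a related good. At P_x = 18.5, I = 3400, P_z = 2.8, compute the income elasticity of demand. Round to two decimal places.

First evaluate x: 18 − 4.21(18.5) + 0.034(3400) + 3.99(2.8) = 18 − 77.885 + 115.6 + 11.172 = 66.887.
∂x/∂I = +0.034, so E_I = 0.034·(3400/66.887) ≈ 1.73.
E_I > 1: normal good (luxury).

1.73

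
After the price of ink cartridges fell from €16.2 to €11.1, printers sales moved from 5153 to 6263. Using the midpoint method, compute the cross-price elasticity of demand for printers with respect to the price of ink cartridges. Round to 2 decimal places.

-0.52

%ΔQ_x = (6263 − 5153)/[(5153+6263)/2] = 1110/5708 ≈ 0.1945.
%ΔP_y = (11.1 − 16.2)/[(16.2+11.1)/2] ≈ -0.3736.
E_xy = 0.1945/-0.3736 ≈ -0.52.
E_xy < 0, so printers and ink cartridges are complements.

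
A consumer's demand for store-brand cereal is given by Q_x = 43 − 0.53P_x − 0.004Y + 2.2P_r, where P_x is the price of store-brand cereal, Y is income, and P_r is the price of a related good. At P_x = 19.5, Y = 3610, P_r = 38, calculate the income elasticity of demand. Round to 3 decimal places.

First evaluate Q_x: 43 − 0.53(19.5) − 0.004(3610) + 2.2(38) = 43 − 10.335 − 14.44 + 83.6 = 101.825.
∂Q_x/∂Y = −0.004, so E_I = -0.004·(3610/101.825) ≈ -0.142.
E_I < 0: inferior good.

-0.142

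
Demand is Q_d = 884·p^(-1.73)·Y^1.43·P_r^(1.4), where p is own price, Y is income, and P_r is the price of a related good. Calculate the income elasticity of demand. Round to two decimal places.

1.43

For a Cobb–Douglas (constant-elasticity) form Q_d = A·Y^α·…, the elasticity with respect to Y equals the exponent α at every point.
Here the exponent on Y is 1.43, so the income elasticity of demand is 1.43.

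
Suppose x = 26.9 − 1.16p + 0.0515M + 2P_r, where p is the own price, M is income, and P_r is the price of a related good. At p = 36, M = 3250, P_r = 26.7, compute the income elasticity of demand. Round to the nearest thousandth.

Evaluating quantity at (p, M, P_r) gives x = 26.9 − 1.16(36) + 0.0515(3250) + 2(26.7) = 26.9 − 41.76 + 167.375 + 53.4 = 205.915.
∂x/∂M = +0.0515, so E_I = 0.0515·(3250/205.915) ≈ 0.813.
E_I ∈ (0,1): normal good (necessity).

0.813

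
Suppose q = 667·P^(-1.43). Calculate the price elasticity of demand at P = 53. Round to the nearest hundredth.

-1.43

For a Cobb–Douglas (constant-elasticity) form q = A·P^α·…, the elasticity with respect to P equals the exponent α at every point.
Here the exponent on P is -1.43, so the price elasticity of demand is -1.43.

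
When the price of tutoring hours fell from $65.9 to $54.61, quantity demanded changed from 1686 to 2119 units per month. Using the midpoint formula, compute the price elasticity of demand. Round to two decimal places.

-1.21

%ΔQ = (2119 − 1686)/[(1686 + 2119)/2] = 433/1902.5 ≈ 0.2276.
%Δp = (54.61 − 65.9)/[(65.9 + 54.61)/2] = -11.29/60.255 ≈ -0.1874.
Arc elasticity E = %ΔQ/%Δp ≈ 0.2276/-0.1874 ≈ -1.21.
|E| > 1: demand is elastic over this range.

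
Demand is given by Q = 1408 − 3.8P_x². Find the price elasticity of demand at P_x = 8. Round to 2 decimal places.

-0.42

At P_x = 8, Q = 1164.8.
dQ/dP_x = −2·3.8·P_x = −60.8.
Point elasticity E = (dQ/dP_x)·(P_x/Q) = -60.8 × 8/1164.8 ≈ -0.42.
|E| < 1, so demand is inelastic at this price.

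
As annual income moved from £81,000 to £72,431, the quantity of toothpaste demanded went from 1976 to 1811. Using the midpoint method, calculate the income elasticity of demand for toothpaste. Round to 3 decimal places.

%ΔQ = (1811 − 1976)/[(1976+1811)/2] = -165/1893.5 ≈ -0.0871.
%ΔY = (72,431 − 81,000)/[(81,000+72,431)/2] = -8569/76715.5 ≈ -0.1117.
E_I = %ΔQ/%ΔY ≈ 0.780.
E_I ∈ (0,1): normal good (necessity).

0.780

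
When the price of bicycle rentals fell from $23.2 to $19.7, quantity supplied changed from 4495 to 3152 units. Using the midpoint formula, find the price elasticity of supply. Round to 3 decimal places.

2.153

%Δq = (3152 − 4495)/[(4495 + 3152)/2] = -1343/3823.5 ≈ -0.3512.
%ΔP = (19.7 − 23.2)/[(23.2 + 19.7)/2] = -3.5/21.45 ≈ -0.1632.
Arc elasticity E = %Δq/%ΔP ≈ -0.3512/-0.1632 ≈ 2.153.
|E| > 1: supply is elastic over this range.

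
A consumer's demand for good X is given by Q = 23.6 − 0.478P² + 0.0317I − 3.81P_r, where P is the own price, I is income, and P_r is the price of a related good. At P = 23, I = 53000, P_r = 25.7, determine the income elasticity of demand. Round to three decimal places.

At the given point, Q = 23.6 − 0.478(23)² + 0.0317(53000) − 3.81(25.7) = 23.6 − 252.862 + 1680.1 − 97.917 = 1352.921.
∂Q/∂I = +0.0317, so E_I = 0.0317·(53000/1352.921) ≈ 1.242.
E_I > 1: normal good (luxury).

1.242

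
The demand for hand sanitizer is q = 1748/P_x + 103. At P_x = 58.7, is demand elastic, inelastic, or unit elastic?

inelastic

At P_x = 58.7, q = 132.7785.
dq/dP_x = −1748/P_x² = −0.5073.
Point elasticity E = (dq/dP_x)·(P_x/q) = -0.5073 × 58.7/132.7785 ≈ -0.224.
|E| ≈ 0.224 < 1, so demand is inelastic.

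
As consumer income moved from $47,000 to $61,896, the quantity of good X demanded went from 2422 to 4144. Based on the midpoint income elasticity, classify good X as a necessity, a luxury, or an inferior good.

luxury

%ΔQ = (4144 − 2422)/[(2422+4144)/2] = 1722/3283 ≈ 0.5245.
%ΔI = (61,896 − 47,000)/[(47,000+61,896)/2] = 14896/54448 ≈ 0.2736.
E_I = %ΔQ/%ΔI ≈ 1.917.
E_I > 1: normal good (luxury).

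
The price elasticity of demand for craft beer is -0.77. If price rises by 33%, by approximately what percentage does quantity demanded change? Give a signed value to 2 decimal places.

-25.41

%ΔQ ≈ E × %ΔP = (-0.77) × (33%) = -25.41%.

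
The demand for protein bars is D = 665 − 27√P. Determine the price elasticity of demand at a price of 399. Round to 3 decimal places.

-2.146

At P = 399, D = 125.6754.
dD/dP = −27/(2√P) = −27/(2·19.975).
Point elasticity E = (dD/dP)·(P/D) = -0.6758 × 399/125.6754 ≈ -2.146.
|E| > 1, so demand is elastic at this price.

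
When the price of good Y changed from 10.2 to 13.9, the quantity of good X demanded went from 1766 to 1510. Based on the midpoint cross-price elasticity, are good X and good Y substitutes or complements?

complements

%ΔQ_x = (1510 − 1766)/[(1766+1510)/2] = -256/1638 ≈ -0.1563.
%ΔP_y = (13.9 − 10.2)/[(10.2+13.9)/2] ≈ 0.3071.
E_xy = -0.1563/0.3071 ≈ -0.509.
E_xy < 0, so the goods are complements.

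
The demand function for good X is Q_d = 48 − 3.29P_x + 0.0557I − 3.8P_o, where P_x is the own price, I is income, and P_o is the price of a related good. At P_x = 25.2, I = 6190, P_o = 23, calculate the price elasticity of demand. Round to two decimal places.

First evaluate Q_d: 48 − 3.29(25.2) + 0.0557(6190) − 3.8(23) = 48 − 82.908 + 344.783 − 87.4 = 222.475.
∂Q_d/∂P_x = −3.29, so E_p = (−3.29)·(25.2/222.475) ≈ -0.37.
|E_p| < 1: demand is inelastic.

-0.37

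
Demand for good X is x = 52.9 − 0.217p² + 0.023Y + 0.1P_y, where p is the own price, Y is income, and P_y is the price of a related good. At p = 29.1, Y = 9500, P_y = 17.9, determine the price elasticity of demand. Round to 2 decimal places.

-4.11

At the given point, x = 52.9 − 0.217(29.1)² + 0.023(9500) + 0.1(17.9) = 52.9 − 183.7578 + 218.5 + 1.79 = 89.4322.
∂x/∂p = −2·0.217·p = -12.6294, so E_p = -12.6294·(29.1/89.4322) ≈ -4.11.
|E_p| > 1: demand is elastic.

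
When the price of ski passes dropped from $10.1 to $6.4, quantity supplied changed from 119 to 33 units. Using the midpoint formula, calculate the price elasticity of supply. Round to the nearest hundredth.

2.52

%Δq = (33 − 119)/[(119 + 33)/2] = -86/76 ≈ -1.1316.
%Δp = (6.4 − 10.1)/[(10.1 + 6.4)/2] = -3.7/8.25 ≈ -0.4485.
Arc elasticity E = %Δq/%Δp ≈ -1.1316/-0.4485 ≈ 2.52.
|E| > 1: supply is elastic over this range.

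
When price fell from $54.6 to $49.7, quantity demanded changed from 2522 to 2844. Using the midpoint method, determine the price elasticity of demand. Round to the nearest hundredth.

-1.28

%Δq = (2844 − 2522)/[(2522 + 2844)/2] = 322/2683 ≈ 0.1200.
%Δp = (49.7 − 54.6)/[(54.6 + 49.7)/2] = -4.9/52.15 ≈ -0.0940.
Arc elasticity E = %Δq/%Δp ≈ 0.1200/-0.0940 ≈ -1.28.
|E| > 1: demand is elastic over this range.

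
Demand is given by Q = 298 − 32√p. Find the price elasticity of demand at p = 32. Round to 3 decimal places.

-0.774

At p = 32, Q = 116.9807.
dQ/dp = −32/(2√p) = −32/(2·5.6569).
Point elasticity E = (dQ/dp)·(p/Q) = -2.8284 × 32/116.9807 ≈ -0.774.
|E| < 1, so demand is inelastic at this price.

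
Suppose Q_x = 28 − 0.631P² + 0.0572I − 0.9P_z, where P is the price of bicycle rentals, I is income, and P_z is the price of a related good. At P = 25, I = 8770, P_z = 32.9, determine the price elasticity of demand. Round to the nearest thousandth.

-7.465

Substituting, Q_x = 28 − 0.631(25)² + 0.0572(8770) − 0.9(32.9) = 28 − 394.375 + 501.644 − 29.61 = 105.659.
∂Q_x/∂P = −2·0.631·P = -31.55, so E_p = -31.55·(25/105.659) ≈ -7.465.
|E_p| > 1: demand is elastic.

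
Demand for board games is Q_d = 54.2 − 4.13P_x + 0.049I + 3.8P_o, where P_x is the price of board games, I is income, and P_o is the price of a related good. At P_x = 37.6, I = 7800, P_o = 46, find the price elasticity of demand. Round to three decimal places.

Evaluating quantity at (P_x, I, P_o) gives Q_d = 54.2 − 4.13(37.6) + 0.049(7800) + 3.8(46) = 54.2 − 155.288 + 382.2 + 174.8 = 455.912.
∂Q_d/∂P_x = −4.13, so E_p = (−4.13)·(37.6/455.912) ≈ -0.341.
|E_p| < 1: demand is inelastic.

-0.341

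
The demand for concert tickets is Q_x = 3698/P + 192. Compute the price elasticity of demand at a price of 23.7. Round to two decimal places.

At P = 23.7, Q_x = 348.0338.
dQ_x/dP = −3698/P² = −6.5837.
Point elasticity E = (dQ_x/dP)·(P/Q_x) = -6.5837 × 23.7/348.0338 ≈ -0.45.
|E| < 1, so demand is inelastic at this price.

-0.45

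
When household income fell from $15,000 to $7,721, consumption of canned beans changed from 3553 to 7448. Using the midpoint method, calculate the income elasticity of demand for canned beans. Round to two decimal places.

%ΔQ = (7448 − 3553)/[(3553+7448)/2] = 3895/5500.5 ≈ 0.7081.
%ΔY = (7,721 − 15,000)/[(15,000+7,721)/2] = -7279/11360.5 ≈ -0.6407.
E_I = %ΔQ/%ΔY ≈ -1.11.
E_I < 0: inferior good.

-1.11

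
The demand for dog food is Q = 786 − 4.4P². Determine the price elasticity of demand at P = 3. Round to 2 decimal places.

-0.11

At P = 3, Q = 746.4.
dQ/dP = −2·4.4·P = −26.4.
Point elasticity E = (dQ/dP)·(P/Q) = -26.4 × 3/746.4 ≈ -0.11.
|E| < 1, so demand is inelastic at this price.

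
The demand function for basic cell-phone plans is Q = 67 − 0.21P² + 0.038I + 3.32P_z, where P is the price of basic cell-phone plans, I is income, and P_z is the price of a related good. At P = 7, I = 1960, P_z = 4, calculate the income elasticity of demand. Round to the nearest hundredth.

Q = 67 − 0.21(7)² + 0.038(1960) + 3.32(4) = 67 − 10.29 + 74.48 + 13.28 = 144.47.
∂Q/∂I = +0.038, so E_I = 0.038·(1960/144.47) ≈ 0.52.
E_I ∈ (0,1): normal good (necessity).

0.52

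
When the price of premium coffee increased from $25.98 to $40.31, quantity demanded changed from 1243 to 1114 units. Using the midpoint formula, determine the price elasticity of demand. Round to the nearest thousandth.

%Δq = (1114 − 1243)/[(1243 + 1114)/2] = -129/1178.5 ≈ -0.1095.
%ΔP = (40.31 − 25.98)/[(25.98 + 40.31)/2] = 14.33/33.145 ≈ 0.4323.
Arc elasticity E = %Δq/%ΔP ≈ -0.1095/0.4323 ≈ -0.253.
|E| < 1: demand is inelastic over this range.

-0.253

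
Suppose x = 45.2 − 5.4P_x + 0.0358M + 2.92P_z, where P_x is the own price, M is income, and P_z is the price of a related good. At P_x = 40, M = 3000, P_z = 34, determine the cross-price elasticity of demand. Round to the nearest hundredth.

2.77

x = 45.2 − 5.4(40) + 0.0358(3000) + 2.92(34) = 45.2 − 216 + 107.4 + 99.28 = 35.88.
∂x/∂P_z = +2.92, so E_xy = 2.92·(34/35.88) ≈ 2.77.
E_xy > 0: the goods are substitutes.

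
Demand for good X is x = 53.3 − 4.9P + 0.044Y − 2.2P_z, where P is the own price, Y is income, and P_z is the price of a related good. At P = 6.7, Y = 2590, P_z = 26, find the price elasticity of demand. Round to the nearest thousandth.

Evaluating quantity at (P, Y, P_z) gives x = 53.3 − 4.9(6.7) + 0.044(2590) − 2.2(26) = 53.3 − 32.83 + 113.96 − 57.2 = 77.23.
∂x/∂P = −4.9, so E_p = (−4.9)·(6.7/77.23) ≈ -0.425.
|E_p| < 1: demand is inelastic.

-0.425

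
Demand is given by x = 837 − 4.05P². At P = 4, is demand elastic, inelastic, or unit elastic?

inelastic

At P = 4, x = 772.2.
dx/dP = −2·4.05·P = −32.4.
Point elasticity E = (dx/dP)·(P/x) = -32.4 × 4/772.2 ≈ -0.168.
|E| ≈ 0.168 < 1, so demand is inelastic.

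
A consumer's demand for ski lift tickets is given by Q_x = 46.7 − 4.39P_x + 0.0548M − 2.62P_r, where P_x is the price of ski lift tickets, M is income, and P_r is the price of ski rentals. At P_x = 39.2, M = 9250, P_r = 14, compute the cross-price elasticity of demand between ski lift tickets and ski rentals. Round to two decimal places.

Substituting, Q_x = 46.7 − 4.39(39.2) + 0.0548(9250) − 2.62(14) = 46.7 − 172.088 + 506.9 − 36.68 = 344.832.
∂Q_x/∂P_r = −2.62, so E_xy = -2.62·(14/344.832) ≈ -0.11.
E_xy < 0: the goods are complements.

-0.11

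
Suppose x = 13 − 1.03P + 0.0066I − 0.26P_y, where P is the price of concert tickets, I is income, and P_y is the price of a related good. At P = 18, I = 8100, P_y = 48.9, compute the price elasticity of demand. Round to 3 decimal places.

Evaluating quantity at (P, I, P_y) gives x = 13 − 1.03(18) + 0.0066(8100) − 0.26(48.9) = 13 − 18.54 + 53.46 − 12.714 = 35.206.
∂x/∂P = −1.03, so E_p = (−1.03)·(18/35.206) ≈ -0.527.
|E_p| < 1: demand is inelastic.

-0.527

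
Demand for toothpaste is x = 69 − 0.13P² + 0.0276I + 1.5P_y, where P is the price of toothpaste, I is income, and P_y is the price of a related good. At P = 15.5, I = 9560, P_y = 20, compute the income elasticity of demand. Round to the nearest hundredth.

x = 69 − 0.13(15.5)² + 0.0276(9560) + 1.5(20) = 69 − 31.2325 + 263.856 + 30 = 331.6235.
∂x/∂I = +0.0276, so E_I = 0.0276·(9560/331.6235) ≈ 0.80.
E_I ∈ (0,1): normal good (necessity).

0.80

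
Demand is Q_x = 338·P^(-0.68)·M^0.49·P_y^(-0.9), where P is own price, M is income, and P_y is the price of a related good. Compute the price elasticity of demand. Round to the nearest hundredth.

For a Cobb–Douglas (constant-elasticity) form Q_x = A·P^α·…, the elasticity with respect to P equals the exponent α at every point.
Here the exponent on P is -0.68, so the price elasticity of demand is -0.68.

-0.68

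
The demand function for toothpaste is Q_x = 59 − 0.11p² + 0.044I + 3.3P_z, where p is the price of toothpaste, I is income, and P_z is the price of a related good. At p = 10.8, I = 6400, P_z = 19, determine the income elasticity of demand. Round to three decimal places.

0.721

First evaluate Q_x: 59 − 0.11(10.8)² + 0.044(6400) + 3.3(19) = 59 − 12.8304 + 281.6 + 62.7 = 390.4696.
∂Q_x/∂I = +0.044, so E_I = 0.044·(6400/390.4696) ≈ 0.721.
E_I ∈ (0,1): normal good (necessity).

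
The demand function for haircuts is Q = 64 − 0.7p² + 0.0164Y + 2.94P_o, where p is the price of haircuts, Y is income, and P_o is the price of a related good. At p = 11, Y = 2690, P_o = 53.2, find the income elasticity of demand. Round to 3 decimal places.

0.245

Q = 64 − 0.7(11)² + 0.0164(2690) + 2.94(53.2) = 64 − 84.7 + 44.116 + 156.408 = 179.824.
∂Q/∂Y = +0.0164, so E_I = 0.0164·(2690/179.824) ≈ 0.245.
E_I ∈ (0,1): normal good (necessity).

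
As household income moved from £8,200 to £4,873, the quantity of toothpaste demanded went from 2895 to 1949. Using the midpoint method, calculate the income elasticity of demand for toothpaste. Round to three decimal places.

0.767

%ΔQ = (1949 − 2895)/[(2895+1949)/2] = -946/2422 ≈ -0.3906.
%ΔY = (4,873 − 8,200)/[(8,200+4,873)/2] = -3327/6536.5 ≈ -0.5090.
E_I = %ΔQ/%ΔY ≈ 0.767.
E_I ∈ (0,1): normal good (necessity).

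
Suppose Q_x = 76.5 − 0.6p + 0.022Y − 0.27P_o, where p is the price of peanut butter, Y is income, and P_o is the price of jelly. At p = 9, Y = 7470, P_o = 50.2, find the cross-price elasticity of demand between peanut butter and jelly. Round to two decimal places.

Evaluating quantity at (p, Y, P_o) gives Q_x = 76.5 − 0.6(9) + 0.022(7470) − 0.27(50.2) = 76.5 − 5.4 + 164.34 − 13.554 = 221.886.
∂Q_x/∂P_o = −0.27, so E_xy = -0.27·(50.2/221.886) ≈ -0.06.
E_xy < 0: the goods are complements.

-0.06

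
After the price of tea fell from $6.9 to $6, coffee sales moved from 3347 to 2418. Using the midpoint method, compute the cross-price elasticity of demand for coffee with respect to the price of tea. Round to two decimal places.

%ΔQ_x = (2418 − 3347)/[(3347+2418)/2] = -929/2882.5 ≈ -0.3223.
%ΔP_y = (6 − 6.9)/[(6.9+6)/2] ≈ -0.1395.
E_xy = -0.3223/-0.1395 ≈ 2.31.
E_xy > 0, so coffee and tea are substitutes.

2.31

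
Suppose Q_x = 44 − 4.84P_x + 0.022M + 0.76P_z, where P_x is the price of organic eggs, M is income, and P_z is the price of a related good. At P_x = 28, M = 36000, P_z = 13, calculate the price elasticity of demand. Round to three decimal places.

-0.191

Q_x = 44 − 4.84(28) + 0.022(36000) + 0.76(13) = 44 − 135.52 + 792 + 9.88 = 710.36.
∂Q_x/∂P_x = −4.84, so E_p = (−4.84)·(28/710.36) ≈ -0.191.
|E_p| < 1: demand is inelastic.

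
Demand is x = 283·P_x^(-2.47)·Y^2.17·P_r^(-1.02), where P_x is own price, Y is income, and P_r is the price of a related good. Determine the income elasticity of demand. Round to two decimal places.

For a Cobb–Douglas (constant-elasticity) form x = A·Y^α·…, the elasticity with respect to Y equals the exponent α at every point.
Here the exponent on Y is 2.17, so the income elasticity of demand is 2.17.

2.17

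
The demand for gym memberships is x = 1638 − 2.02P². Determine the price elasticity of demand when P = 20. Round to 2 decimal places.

At P = 20, x = 830.
dx/dP = −2·2.02·P = −80.8.
Point elasticity E = (dx/dP)·(P/x) = -80.8 × 20/830 ≈ -1.95.
|E| > 1, so demand is elastic at this price.

-1.95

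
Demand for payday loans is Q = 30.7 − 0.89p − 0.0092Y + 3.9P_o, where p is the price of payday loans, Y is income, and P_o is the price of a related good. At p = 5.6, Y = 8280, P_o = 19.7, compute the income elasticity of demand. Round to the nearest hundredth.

First evaluate Q: 30.7 − 0.89(5.6) − 0.0092(8280) + 3.9(19.7) = 30.7 − 4.984 − 76.176 + 76.83 = 26.37.
∂Q/∂Y = −0.0092, so E_I = -0.0092·(8280/26.37) ≈ -2.89.
E_I < 0: inferior good.

-2.89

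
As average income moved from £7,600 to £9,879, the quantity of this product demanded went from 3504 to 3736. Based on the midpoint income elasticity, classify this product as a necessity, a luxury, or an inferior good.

necessity

%ΔQ = (3736 − 3504)/[(3504+3736)/2] = 232/3620 ≈ 0.0641.
%ΔY = (9,879 − 7,600)/[(7,600+9,879)/2] = 2279/8739.5 ≈ 0.2608.
E_I = %ΔQ/%ΔY ≈ 0.246.
E_I ∈ (0,1): normal good (necessity).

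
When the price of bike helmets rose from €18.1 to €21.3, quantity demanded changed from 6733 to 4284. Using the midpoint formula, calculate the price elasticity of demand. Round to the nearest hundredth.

-2.74

%ΔQ = (4284 − 6733)/[(6733 + 4284)/2] = -2449/5508.5 ≈ -0.4446.
%Δp = (21.3 − 18.1)/[(18.1 + 21.3)/2] = 3.2/19.7 ≈ 0.1624.
Arc elasticity E = %ΔQ/%Δp ≈ -0.4446/0.1624 ≈ -2.74.
|E| > 1: demand is elastic over this range.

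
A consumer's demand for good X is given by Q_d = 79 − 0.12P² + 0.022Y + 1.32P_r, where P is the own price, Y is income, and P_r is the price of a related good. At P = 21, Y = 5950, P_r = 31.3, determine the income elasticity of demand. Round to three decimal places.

0.660

Evaluating quantity at (P, Y, P_r) gives Q_d = 79 − 0.12(21)² + 0.022(5950) + 1.32(31.3) = 79 − 52.92 + 130.9 + 41.316 = 198.296.
∂Q_d/∂Y = +0.022, so E_I = 0.022·(5950/198.296) ≈ 0.660.
E_I ∈ (0,1): normal good (necessity).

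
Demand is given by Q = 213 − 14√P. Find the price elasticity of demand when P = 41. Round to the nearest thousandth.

At P = 41, Q = 123.3563.
dQ/dP = −14/(2√P) = −14/(2·6.4031).
Point elasticity E = (dQ/dP)·(P/Q) = -1.0932 × 41/123.3563 ≈ -0.363.
|E| < 1, so demand is inelastic at this price.

-0.363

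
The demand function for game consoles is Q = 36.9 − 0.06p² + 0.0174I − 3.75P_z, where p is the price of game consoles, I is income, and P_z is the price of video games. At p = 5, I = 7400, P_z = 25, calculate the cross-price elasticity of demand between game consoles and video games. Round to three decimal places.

-1.331

First evaluate Q: 36.9 − 0.06(5)² + 0.0174(7400) − 3.75(25) = 36.9 − 1.5 + 128.76 − 93.75 = 70.41.
∂Q/∂P_z = −3.75, so E_xy = -3.75·(25/70.41) ≈ -1.331.
E_xy < 0: the goods are complements.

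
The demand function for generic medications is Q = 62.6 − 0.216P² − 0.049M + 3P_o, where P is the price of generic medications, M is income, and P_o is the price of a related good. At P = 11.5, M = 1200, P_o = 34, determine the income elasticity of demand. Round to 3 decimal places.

Evaluating quantity at (P, M, P_o) gives Q = 62.6 − 0.216(11.5)² − 0.049(1200) + 3(34) = 62.6 − 28.566 − 58.8 + 102 = 77.234.
∂Q/∂M = −0.049, so E_I = -0.049·(1200/77.234) ≈ -0.761.
E_I < 0: inferior good.

-0.761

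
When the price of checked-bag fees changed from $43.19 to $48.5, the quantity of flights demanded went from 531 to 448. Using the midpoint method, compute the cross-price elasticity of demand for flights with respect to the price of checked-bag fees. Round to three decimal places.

%ΔQ_x = (448 − 531)/[(531+448)/2] = -83/489.5 ≈ -0.1696.
%ΔP_y = (48.5 − 43.19)/[(43.19+48.5)/2] ≈ 0.1158.
E_xy = -0.1696/0.1158 ≈ -1.464.
E_xy < 0, so flights and checked-bag fees are complements.

-1.464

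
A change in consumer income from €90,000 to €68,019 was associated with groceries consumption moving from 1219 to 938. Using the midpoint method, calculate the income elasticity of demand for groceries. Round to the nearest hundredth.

0.94

%ΔQ = (938 − 1219)/[(1219+938)/2] = -281/1078.5 ≈ -0.2605.
%ΔI = (68,019 − 90,000)/[(90,000+68,019)/2] = -21981/79009.5 ≈ -0.2782.
E_I = %ΔQ/%ΔI ≈ 0.94.
E_I ∈ (0,1): normal good (necessity).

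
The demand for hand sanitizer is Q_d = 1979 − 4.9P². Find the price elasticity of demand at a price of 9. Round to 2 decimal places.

At P = 9, Q_d = 1582.1.
dQ_d/dP = −2·4.9·P = −88.2.
Point elasticity E = (dQ_d/dP)·(P/Q_d) = -88.2 × 9/1582.1 ≈ -0.50.
|E| < 1, so demand is inelastic at this price.

-0.50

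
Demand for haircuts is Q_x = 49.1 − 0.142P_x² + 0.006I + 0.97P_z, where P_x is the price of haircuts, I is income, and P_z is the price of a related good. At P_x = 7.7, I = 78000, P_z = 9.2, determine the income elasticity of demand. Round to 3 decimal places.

Substituting, Q_x = 49.1 − 0.142(7.7)² + 0.006(78000) + 0.97(9.2) = 49.1 − 8.4192 + 468 + 8.924 = 517.6048.
∂Q_x/∂I = +0.006, so E_I = 0.006·(78000/517.6048) ≈ 0.904.
E_I ∈ (0,1): normal good (necessity).

0.904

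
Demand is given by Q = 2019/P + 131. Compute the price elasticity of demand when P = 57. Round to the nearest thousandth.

-0.213

At P = 57, Q = 166.4211.
dQ/dP = −2019/P² = −0.6214.
Point elasticity E = (dQ/dP)·(P/Q) = -0.6214 × 57/166.4211 ≈ -0.213.
|E| < 1, so demand is inelastic at this price.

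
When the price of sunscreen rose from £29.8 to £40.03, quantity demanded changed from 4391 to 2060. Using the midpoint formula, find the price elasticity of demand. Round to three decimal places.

%ΔQ = (2060 − 4391)/[(4391 + 2060)/2] = -2331/3225.5 ≈ -0.7227.
%Δp = (40.03 − 29.8)/[(29.8 + 40.03)/2] = 10.23/34.915 ≈ 0.2930.
Arc elasticity E = %ΔQ/%Δp ≈ -0.7227/0.2930 ≈ -2.467.
|E| > 1: demand is elastic over this range.

-2.467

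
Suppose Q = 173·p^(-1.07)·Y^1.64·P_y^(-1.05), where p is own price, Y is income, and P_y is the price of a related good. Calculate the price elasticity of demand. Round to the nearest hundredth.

For a Cobb–Douglas (constant-elasticity) form Q = A·p^α·…, the elasticity with respect to p equals the exponent α at every point.
Here the exponent on p is -1.07, so the price elasticity of demand is -1.07.

-1.07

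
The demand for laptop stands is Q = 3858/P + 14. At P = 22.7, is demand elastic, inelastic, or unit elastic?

At P = 22.7, Q = 183.9559.
dQ/dP = −3858/P² = −7.487.
Point elasticity E = (dQ/dP)·(P/Q) = -7.487 × 22.7/183.9559 ≈ -0.924.
|E| ≈ 0.924 < 1, so demand is inelastic.

inelastic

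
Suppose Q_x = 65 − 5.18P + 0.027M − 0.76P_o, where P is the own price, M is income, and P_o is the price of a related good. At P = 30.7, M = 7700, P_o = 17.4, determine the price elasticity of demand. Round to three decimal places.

-1.580

At the given point, Q_x = 65 − 5.18(30.7) + 0.027(7700) − 0.76(17.4) = 65 − 159.026 + 207.9 − 13.224 = 100.65.
∂Q_x/∂P = −5.18, so E_p = (−5.18)·(30.7/100.65) ≈ -1.580.
|E_p| > 1: demand is elastic.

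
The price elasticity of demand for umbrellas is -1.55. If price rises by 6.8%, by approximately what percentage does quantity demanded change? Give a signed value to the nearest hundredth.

%ΔQ ≈ E × %ΔP = (-1.55) × (6.8%) = -10.54%.

-10.54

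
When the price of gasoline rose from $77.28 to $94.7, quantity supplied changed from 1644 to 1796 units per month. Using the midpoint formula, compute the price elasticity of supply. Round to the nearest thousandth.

0.436

%ΔQ = (1796 − 1644)/[(1644 + 1796)/2] = 152/1720 ≈ 0.0884.
%ΔP = (94.7 − 77.28)/[(77.28 + 94.7)/2] = 17.42/85.99 ≈ 0.2026.
Arc elasticity E = %ΔQ/%ΔP ≈ 0.0884/0.2026 ≈ 0.436.
|E| < 1: supply is inelastic over this range.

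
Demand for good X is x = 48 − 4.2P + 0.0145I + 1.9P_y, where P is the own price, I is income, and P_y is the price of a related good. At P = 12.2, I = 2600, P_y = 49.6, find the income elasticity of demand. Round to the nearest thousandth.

x = 48 − 4.2(12.2) + 0.0145(2600) + 1.9(49.6) = 48 − 51.24 + 37.7 + 94.24 = 128.7.
∂x/∂I = +0.0145, so E_I = 0.0145·(2600/128.7) ≈ 0.293.
E_I ∈ (0,1): normal good (necessity).

0.293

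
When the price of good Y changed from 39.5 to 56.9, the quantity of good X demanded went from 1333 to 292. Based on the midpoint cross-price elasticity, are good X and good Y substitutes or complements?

%ΔQ_x = (292 − 1333)/[(1333+292)/2] = -1041/812.5 ≈ -1.2812.
%ΔP_y = (56.9 − 39.5)/[(39.5+56.9)/2] ≈ 0.3610.
E_xy = -1.2812/0.3610 ≈ -3.549.
E_xy < 0, so the goods are complements.

complements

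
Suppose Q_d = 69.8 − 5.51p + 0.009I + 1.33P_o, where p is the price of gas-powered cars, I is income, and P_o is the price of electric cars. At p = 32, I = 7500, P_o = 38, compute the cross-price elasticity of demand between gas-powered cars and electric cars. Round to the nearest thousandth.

Evaluating quantity at (p, I, P_o) gives Q_d = 69.8 − 5.51(32) + 0.009(7500) + 1.33(38) = 69.8 − 176.32 + 67.5 + 50.54 = 11.52.
∂Q_d/∂P_o = +1.33, so E_xy = 1.33·(38/11.52) ≈ 4.387.
E_xy > 0: the goods are substitutes.

4.387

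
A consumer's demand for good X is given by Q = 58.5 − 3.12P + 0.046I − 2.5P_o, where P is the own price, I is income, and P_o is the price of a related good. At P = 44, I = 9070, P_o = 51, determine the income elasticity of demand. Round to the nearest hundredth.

1.98

Evaluating quantity at (P, I, P_o) gives Q = 58.5 − 3.12(44) + 0.046(9070) − 2.5(51) = 58.5 − 137.28 + 417.22 − 127.5 = 210.94.
∂Q/∂I = +0.046, so E_I = 0.046·(9070/210.94) ≈ 1.98.
E_I > 1: normal good (luxury).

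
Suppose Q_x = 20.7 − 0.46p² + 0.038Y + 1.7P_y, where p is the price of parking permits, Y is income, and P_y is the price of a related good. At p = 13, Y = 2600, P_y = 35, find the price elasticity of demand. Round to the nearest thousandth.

-1.535

Q_x = 20.7 − 0.46(13)² + 0.038(2600) + 1.7(35) = 20.7 − 77.74 + 98.8 + 59.5 = 101.26.
∂Q_x/∂p = −2·0.46·p = -11.96, so E_p = -11.96·(13/101.26) ≈ -1.535.
|E_p| > 1: demand is elastic.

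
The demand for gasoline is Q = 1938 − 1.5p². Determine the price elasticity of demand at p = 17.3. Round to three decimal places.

At p = 17.3, Q = 1489.065.
dQ/dp = −2·1.5·p = −51.9.
Point elasticity E = (dQ/dp)·(p/Q) = -51.9 × 17.3/1489.065 ≈ -0.603.
|E| < 1, so demand is inelastic at this price.

-0.603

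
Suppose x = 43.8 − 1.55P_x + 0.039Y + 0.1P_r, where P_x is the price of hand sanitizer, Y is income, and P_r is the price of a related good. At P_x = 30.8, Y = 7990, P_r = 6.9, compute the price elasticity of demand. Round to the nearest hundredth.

First evaluate x: 43.8 − 1.55(30.8) + 0.039(7990) + 0.1(6.9) = 43.8 − 47.74 + 311.61 + 0.69 = 308.36.
∂x/∂P_x = −1.55, so E_p = (−1.55)·(30.8/308.36) ≈ -0.15.
|E_p| < 1: demand is inelastic.

-0.15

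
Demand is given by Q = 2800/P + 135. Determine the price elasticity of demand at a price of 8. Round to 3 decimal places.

-0.722

At P = 8, Q = 485.
dQ/dP = −2800/P² = −43.75.
Point elasticity E = (dQ/dP)·(P/Q) = -43.75 × 8/485 ≈ -0.722.
|E| < 1, so demand is inelastic at this price.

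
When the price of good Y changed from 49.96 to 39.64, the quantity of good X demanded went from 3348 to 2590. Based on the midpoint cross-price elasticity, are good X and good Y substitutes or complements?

%ΔQ_x = (2590 − 3348)/[(3348+2590)/2] = -758/2969 ≈ -0.2553.
%ΔP_y = (39.64 − 49.96)/[(49.96+39.64)/2] ≈ -0.2304.
E_xy = -0.2553/-0.2304 ≈ 1.108.
E_xy > 0, so the goods are substitutes.

substitutes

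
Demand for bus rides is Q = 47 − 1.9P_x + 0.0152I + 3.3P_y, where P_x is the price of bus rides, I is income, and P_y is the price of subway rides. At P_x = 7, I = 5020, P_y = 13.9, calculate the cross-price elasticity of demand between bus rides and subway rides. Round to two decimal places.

Evaluating quantity at (P_x, I, P_y) gives Q = 47 − 1.9(7) + 0.0152(5020) + 3.3(13.9) = 47 − 13.3 + 76.304 + 45.87 = 155.874.
∂Q/∂P_y = +3.3, so E_xy = 3.3·(13.9/155.874) ≈ 0.29.
E_xy > 0: the goods are substitutes.

0.29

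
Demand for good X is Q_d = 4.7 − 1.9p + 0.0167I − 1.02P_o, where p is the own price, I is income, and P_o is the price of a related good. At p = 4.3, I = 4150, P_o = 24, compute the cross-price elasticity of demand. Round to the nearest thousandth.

First evaluate Q_d: 4.7 − 1.9(4.3) + 0.0167(4150) − 1.02(24) = 4.7 − 8.17 + 69.305 − 24.48 = 41.355.
∂Q_d/∂P_o = −1.02, so E_xy = -1.02·(24/41.355) ≈ -0.592.
E_xy < 0: the goods are complements.

-0.592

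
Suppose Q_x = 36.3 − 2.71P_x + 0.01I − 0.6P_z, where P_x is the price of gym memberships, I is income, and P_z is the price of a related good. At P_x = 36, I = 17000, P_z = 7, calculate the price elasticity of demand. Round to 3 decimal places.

First evaluate Q_x: 36.3 − 2.71(36) + 0.01(17000) − 0.6(7) = 36.3 − 97.56 + 170 − 4.2 = 104.54.
∂Q_x/∂P_x = −2.71, so E_p = (−2.71)·(36/104.54) ≈ -0.933.
|E_p| < 1: demand is inelastic.

-0.933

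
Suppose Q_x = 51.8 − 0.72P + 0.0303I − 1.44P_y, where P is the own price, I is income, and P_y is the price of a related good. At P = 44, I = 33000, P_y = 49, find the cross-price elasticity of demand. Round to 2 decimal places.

At the given point, Q_x = 51.8 − 0.72(44) + 0.0303(33000) − 1.44(49) = 51.8 − 31.68 + 999.9 − 70.56 = 949.46.
∂Q_x/∂P_y = −1.44, so E_xy = -1.44·(49/949.46) ≈ -0.07.
E_xy < 0: the goods are complements.

-0.07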